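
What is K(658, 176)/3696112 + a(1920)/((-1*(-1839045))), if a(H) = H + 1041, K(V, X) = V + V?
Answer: 159099653/80920432060 ≈ 0.0019661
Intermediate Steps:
K(V, X) = 2*V
a(H) = 1041 + H
K(658, 176)/3696112 + a(1920)/((-1*(-1839045))) = (2*658)/3696112 + (1041 + 1920)/((-1*(-1839045))) = 1316*(1/3696112) + 2961/1839045 = 47/132004 + 2961*(1/1839045) = 47/132004 + 987/613015 = 159099653/80920432060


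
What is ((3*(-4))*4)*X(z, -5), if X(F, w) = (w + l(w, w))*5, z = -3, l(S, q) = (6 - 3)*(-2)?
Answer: 2640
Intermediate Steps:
l(S, q) = -6 (l(S, q) = 3*(-2) = -6)
X(F, w) = -30 + 5*w (X(F, w) = (w - 6)*5 = (-6 + w)*5 = -30 + 5*w)
((3*(-4))*4)*X(z, -5) = ((3*(-4))*4)*(-30 + 5*(-5)) = (-12*4)*(-30 - 25) = -48*(-55) = 2640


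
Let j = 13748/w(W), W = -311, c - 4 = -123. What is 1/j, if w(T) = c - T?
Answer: 48/3437 ≈ 0.013966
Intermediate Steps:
c = -119 (c = 4 - 123 = -119)
w(T) = -119 - T
j = 3437/48 (j = 13748/(-119 - 1*(-311)) = 13748/(-119 + 311) = 13748/192 = 13748*(1/192) = 3437/48 ≈ 71.604)
1/j = 1/(3437/48) = 48/3437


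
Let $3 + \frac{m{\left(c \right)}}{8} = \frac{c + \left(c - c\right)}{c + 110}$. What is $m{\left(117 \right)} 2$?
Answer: $- \frac{9024}{227} \approx -39.753$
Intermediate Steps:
$m{\left(c \right)} = -24 + \frac{8 c}{110 + c}$ ($m{\left(c \right)} = -24 + 8 \frac{c + \left(c - c\right)}{c + 110} = -24 + 8 \frac{c + 0}{110 + c} = -24 + 8 \frac{c}{110 + c} = -24 + \frac{8 c}{110 + c}$)
$m{\left(117 \right)} 2 = \frac{16 \left(-165 - 117\right)}{110 + 117} \cdot 2 = \frac{16 \left(-165 - 117\right)}{227} \cdot 2 = 16 \cdot \frac{1}{227} \left(-282\right) 2 = \left(- \frac{4512}{227}\right) 2 = - \frac{9024}{227}$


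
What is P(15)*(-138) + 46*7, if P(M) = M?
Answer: -1748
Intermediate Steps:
P(15)*(-138) + 46*7 = 15*(-138) + 46*7 = -2070 + 322 = -1748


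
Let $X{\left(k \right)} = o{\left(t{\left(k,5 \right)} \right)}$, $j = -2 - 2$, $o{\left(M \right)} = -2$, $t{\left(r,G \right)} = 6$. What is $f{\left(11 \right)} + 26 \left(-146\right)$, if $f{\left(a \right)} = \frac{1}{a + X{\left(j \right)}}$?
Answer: $- \frac{34163}{9} \approx -3795.9$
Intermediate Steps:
$j = -4$
$X{\left(k \right)} = -2$
$f{\left(a \right)} = \frac{1}{-2 + a}$ ($f{\left(a \right)} = \frac{1}{a - 2} = \frac{1}{-2 + a}$)
$f{\left(11 \right)} + 26 \left(-146\right) = \frac{1}{-2 + 11} + 26 \left(-146\right) = \frac{1}{9} - 3796 = - \frac{34163}{9}$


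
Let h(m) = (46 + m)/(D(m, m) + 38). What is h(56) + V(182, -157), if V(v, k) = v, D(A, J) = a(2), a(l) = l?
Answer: 3691/20 ≈ 184.55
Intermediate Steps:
D(A, J) = 2
h(m) = 23/20 + m/40 (h(m) = (46 + m)/(2 + 38) = (46 + m)/40 = (46 + m)*(1/40) = 23/20 + m/40)
h(56) + V(182, -157) = (23/20 + (1/40)*56) + 182 = (23/20 + 7/5) + 182 = 51/20 + 182 = 3691/20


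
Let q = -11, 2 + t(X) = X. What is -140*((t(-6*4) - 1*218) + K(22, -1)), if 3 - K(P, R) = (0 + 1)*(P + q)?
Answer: 35280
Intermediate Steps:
t(X) = -2 + X
K(P, R) = 14 - P (K(P, R) = 3 - (0 + 1)*(P - 11) = 3 - (-11 + P) = 3 + (11 - P) = 14 - P)
-140*((t(-6*4) - 1*218) + K(22, -1)) = -140*(((-2 - 6*4) - 1*218) + (14 - 1*22)) = -140*(((-2 - 24) - 218) + (14 - 22)) = -140*((-26 - 218) - 8) = -140*(-244 - 8) = -140*(-252) = 35280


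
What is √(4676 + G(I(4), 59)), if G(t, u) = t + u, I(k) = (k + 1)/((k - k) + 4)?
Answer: 3*√2105/2 ≈ 68.820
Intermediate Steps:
I(k) = ¼ + k/4 (I(k) = (1 + k)/(0 + 4) = (1 + k)/4 = (1 + k)*(¼) = ¼ + k/4)
√(4676 + G(I(4), 59)) = √(4676 + ((¼ + (¼)*4) + 59)) = √(4676 + ((¼ + 1) + 59)) = √(4676 + (5/4 + 59)) = √(4676 + 241/4) = √(18945/4) = 3*√2105/2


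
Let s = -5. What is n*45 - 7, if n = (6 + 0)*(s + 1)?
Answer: -1087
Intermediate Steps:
n = -24 (n = (6 + 0)*(-5 + 1) = 6*(-4) = -24)
n*45 - 7 = -24*45 - 7 = -1080 - 7 = -1087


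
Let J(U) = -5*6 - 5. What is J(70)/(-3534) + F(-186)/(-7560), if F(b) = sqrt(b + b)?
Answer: 35/3534 - I*sqrt(93)/3780 ≈ 0.0099038 - 0.0025512*I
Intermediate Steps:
J(U) = -35 (J(U) = -30 - 5 = -35)
F(b) = sqrt(2)*sqrt(b) (F(b) = sqrt(2*b) = sqrt(2)*sqrt(b))
J(70)/(-3534) + F(-186)/(-7560) = -35/(-3534) + (sqrt(2)*sqrt(-186))/(-7560) = -35*(-1/3534) + (sqrt(2)*(I*sqrt(186)))*(-1/7560) = 35/3534 + (2*I*sqrt(93))*(-1/7560) = 35/3534 - I*sqrt(93)/3780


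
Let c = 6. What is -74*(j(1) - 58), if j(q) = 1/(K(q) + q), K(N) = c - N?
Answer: 12839/3 ≈ 4279.7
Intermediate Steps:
K(N) = 6 - N
j(q) = 1/6 (j(q) = 1/((6 - q) + q) = 1/6)
-74*(j(1) - 58) = -74*(1/6 - 58) = -74*(-347/6) = 12839/3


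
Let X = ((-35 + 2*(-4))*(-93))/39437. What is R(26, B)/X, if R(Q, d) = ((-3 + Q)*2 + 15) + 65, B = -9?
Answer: 1656354/1333 ≈ 1242.6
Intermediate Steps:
X = 3999/39437 (X = ((-35 - 8)*(-93))*(1/39437) = -43*(-93)*(1/39437) = 3999*(1/39437) = 3999/39437 ≈ 0.10140)
R(Q, d) = 74 + 2*Q (R(Q, d) = ((-6 + 2*Q) + 15) + 65 = (9 + 2*Q) + 65 = 74 + 2*Q)
R(26, B)/X = (74 + 2*26)/(3999/39437) = (74 + 52)*(39437/3999) = 126*(39437/3999) = 1656354/1333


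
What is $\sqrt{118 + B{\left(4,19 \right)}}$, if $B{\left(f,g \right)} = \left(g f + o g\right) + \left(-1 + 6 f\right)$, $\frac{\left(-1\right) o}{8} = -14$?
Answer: $\sqrt{2345} \approx 48.425$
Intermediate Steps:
$o = 112$ ($o = \left(-8\right) \left(-14\right) = 112$)
$B{\left(f,g \right)} = -1 + 6 f + 112 g + f g$ ($B{\left(f,g \right)} = \left(g f + 112 g\right) + \left(-1 + 6 f\right) = \left(f g + 112 g\right) + \left(-1 + 6 f\right) = \left(112 g + f g\right) + \left(-1 + 6 f\right) = -1 + 6 f + 112 g + f g$)
$\sqrt{118 + B{\left(4,19 \right)}} = \sqrt{118 + \left(-1 + 6 \cdot 4 + 112 \cdot 19 + 4 \cdot 19\right)} = \sqrt{118 + \left(-1 + 24 + 2128 + 76\right)} = \sqrt{118 + 2227} = \sqrt{2345}$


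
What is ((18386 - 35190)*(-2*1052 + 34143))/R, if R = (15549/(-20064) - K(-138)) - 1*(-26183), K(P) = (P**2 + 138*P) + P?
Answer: -514386840704/25147095 ≈ -20455.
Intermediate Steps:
K(P) = P**2 + 139*P
R = 176029665/6688 (R = (15549/(-20064) - (-138)*(139 - 138)) - 1*(-26183) = (15549*(-1/20064) - (-138)) + 26183 = (-5183/6688 - 1*(-138)) + 26183 = (-5183/6688 + 138) + 26183 = 917761/6688 + 26183 = 176029665/6688 ≈ 26320.)
((18386 - 35190)*(-2*1052 + 34143))/R = ((18386 - 35190)*(-2*1052 + 34143))/(176029665/6688) = -16804*(-2104 + 34143)*(6688/176029665) = -16804*32039*(6688/176029665) = -538383356*6688/176029665 = -514386840704/25147095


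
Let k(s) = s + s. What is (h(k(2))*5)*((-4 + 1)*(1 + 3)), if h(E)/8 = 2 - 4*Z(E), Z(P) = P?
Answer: 6720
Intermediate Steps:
k(s) = 2*s
h(E) = 16 - 32*E (h(E) = 8*(2 - 4*E) = 16 - 32*E)
(h(k(2))*5)*((-4 + 1)*(1 + 3)) = ((16 - 64*2)*5)*((-4 + 1)*(1 + 3)) = ((16 - 32*4)*5)*(-3*4) = ((16 - 128)*5)*(-12) = -112*5*(-12) = -560*(-12) = 6720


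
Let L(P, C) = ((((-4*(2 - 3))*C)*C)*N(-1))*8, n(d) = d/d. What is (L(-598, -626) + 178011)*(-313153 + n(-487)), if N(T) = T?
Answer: 3871191600192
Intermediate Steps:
n(d) = 1
L(P, C) = -32*C² (L(P, C) = ((((-4*(2 - 3))*C)*C)*(-1))*8 = ((((-4*(-1))*C)*C)*(-1))*8 = (((4*C)*C)*(-1))*8 = ((4*C²)*(-1))*8 = -4*C²*8 = -32*C²)
(L(-598, -626) + 178011)*(-313153 + n(-487)) = (-32*(-626)² + 178011)*(-313153 + 1) = (-32*391876 + 178011)*(-313152) = (-12540032 + 178011)*(-313152) = -12362021*(-313152) = 3871191600192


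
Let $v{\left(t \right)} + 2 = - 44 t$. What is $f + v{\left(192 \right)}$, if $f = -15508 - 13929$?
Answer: $-37887$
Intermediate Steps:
$v{\left(t \right)} = -2 - 44 t$
$f = -29437$ ($f = -15508 - 13929 = -29437$)
$f + v{\left(192 \right)} = -29437 - 8450 = -37887$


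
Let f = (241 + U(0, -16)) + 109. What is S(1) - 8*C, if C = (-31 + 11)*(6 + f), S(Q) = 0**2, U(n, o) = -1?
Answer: 56800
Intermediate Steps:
S(Q) = 0
f = 349 (f = (241 - 1) + 109 = 240 + 109 = 349)
C = -7100 (C = (-31 + 11)*(6 + 349) = -20*355 = -7100)
S(1) - 8*C = 0 - 8*(-7100) = 0 + 56800 = 56800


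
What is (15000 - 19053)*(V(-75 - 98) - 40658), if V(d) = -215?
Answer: 165658269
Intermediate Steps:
(15000 - 19053)*(V(-75 - 98) - 40658) = (15000 - 19053)*(-215 - 40658) = -4053*(-40873) = 165658269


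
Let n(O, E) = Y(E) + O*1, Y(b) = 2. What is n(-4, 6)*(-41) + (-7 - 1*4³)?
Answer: 11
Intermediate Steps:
n(O, E) = 2 + O (n(O, E) = 2 + O*1 = 2 + O)
n(-4, 6)*(-41) + (-7 - 1*4³) = (2 - 4)*(-41) + (-7 - 1*4³) = -2*(-41) + (-7 - 1*64) = 82 + (-7 - 64) = 82 - 71 = 11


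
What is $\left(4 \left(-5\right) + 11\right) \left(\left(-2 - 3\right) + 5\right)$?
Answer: $0$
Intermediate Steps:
$\left(4 \left(-5\right) + 11\right) \left(\left(-2 - 3\right) + 5\right) = \left(-20 + 11\right) \left(-5 + 5\right) = \left(-9\right) 0 = 0$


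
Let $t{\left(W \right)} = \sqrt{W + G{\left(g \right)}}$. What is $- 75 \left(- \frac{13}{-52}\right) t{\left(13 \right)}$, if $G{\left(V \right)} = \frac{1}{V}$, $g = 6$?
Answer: $- \frac{25 \sqrt{474}}{8} \approx -68.036$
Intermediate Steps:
$t{\left(W \right)} = \sqrt{\frac{1}{6} + W}$ ($t{\left(W \right)} = \sqrt{W + \frac{1}{6}} = \sqrt{\frac{1}{6} + W}$)
$- 75 \left(- \frac{13}{-52}\right) t{\left(13 \right)} = - 75 \left(- \frac{13}{-52}\right) \frac{\sqrt{6 + 36 \cdot 13}}{6} = - 75 \left(\left(-13\right) \left(- \frac{1}{52}\right)\right) \frac{\sqrt{6 + 468}}{6} = \left(-75\right) \frac{1}{4} \frac{\sqrt{474}}{6} = - \frac{75 \frac{\sqrt{474}}{6}}{4} = - \frac{25 \sqrt{474}}{8}$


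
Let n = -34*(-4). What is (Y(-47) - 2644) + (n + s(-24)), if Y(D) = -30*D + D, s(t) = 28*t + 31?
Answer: -1786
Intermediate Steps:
n = 136
s(t) = 31 + 28*t
Y(D) = -29*D
(Y(-47) - 2644) + (n + s(-24)) = (-29*(-47) - 2644) + (136 + (31 + 28*(-24))) = (1363 - 2644) + (136 + (31 - 672)) = -1281 + (136 - 641) = -1281 - 505 = -1786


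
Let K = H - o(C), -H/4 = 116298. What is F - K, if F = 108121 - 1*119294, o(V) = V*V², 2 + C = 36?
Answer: 493323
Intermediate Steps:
H = -465192 (H = -4*116298 = -465192)
C = 34 (C = -2 + 36 = 34)
o(V) = V³
K = -504496 (K = -465192 - 1*34³ = -465192 - 1*39304 = -465192 - 39304 = -504496)
F = -11173 (F = 108121 - 119294 = -11173)
F - K = -11173 - 1*(-504496) = -11173 + 504496 = 493323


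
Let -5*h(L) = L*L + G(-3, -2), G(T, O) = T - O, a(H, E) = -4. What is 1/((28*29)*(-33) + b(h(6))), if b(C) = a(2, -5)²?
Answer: -1/26780 ≈ -3.7341e-5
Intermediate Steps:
h(L) = ⅕ - L²/5 (h(L) = -(L*L + (-3 - 1*(-2)))/5 = -(L² + (-3 + 2))/5 = -(L² - 1)/5 = -(-1 + L²)/5 = ⅕ - L²/5)
b(C) = 16 (b(C) = (-4)² = 16)
1/((28*29)*(-33) + b(h(6))) = 1/((28*29)*(-33) + 16) = 1/(812*(-33) + 16) = 1/(-26796 + 16) = 1/(-26780) = -1/26780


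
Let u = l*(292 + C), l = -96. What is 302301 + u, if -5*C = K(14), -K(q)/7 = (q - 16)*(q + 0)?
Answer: 1390161/5 ≈ 2.7803e+5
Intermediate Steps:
K(q) = -7*q*(-16 + q) (K(q) = -7*(q - 16)*(q + 0) = -7*(-16 + q)*q = -7*q*(-16 + q))
C = -196/5 (C = -7*14*(16 - 1*14)/5 = -7*14*(16 - 14)/5 = -7*14*2/5 = -⅕*196 = -196/5 ≈ -39.200)
u = -121344/5 (u = -96*(292 - 196/5) = -96*1264/5 = -121344/5 ≈ -24269.)
302301 + u = 302301 - 121344/5 = 1390161/5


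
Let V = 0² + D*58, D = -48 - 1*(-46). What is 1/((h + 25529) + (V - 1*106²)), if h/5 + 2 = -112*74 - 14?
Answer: -1/27343 ≈ -3.6572e-5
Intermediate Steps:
D = -2 (D = -48 + 46 = -2)
V = -116 (V = 0² - 2*58 = 0 - 116 = -116)
h = -41520 (h = -10 + 5*(-112*74 - 14) = -10 + 5*(-8288 - 14) = -10 + 5*(-8302) = -10 - 41510 = -41520)
1/((h + 25529) + (V - 1*106²)) = 1/((-41520 + 25529) + (-116 - 1*106²)) = 1/(-15991 + (-116 - 1*11236)) = 1/(-15991 + (-116 - 11236)) = 1/(-15991 - 11352) = 1/(-27343) = -1/27343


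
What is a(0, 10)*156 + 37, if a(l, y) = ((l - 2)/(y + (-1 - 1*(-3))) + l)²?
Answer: 124/3 ≈ 41.333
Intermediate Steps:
a(l, y) = (l + (-2 + l)/(2 + y))² (a(l, y) = ((-2 + l)/(y + (-1 + 3)) + l)² = ((-2 + l)/(y + 2) + l)² = ((-2 + l)/(2 + y) + l)² = (l + (-2 + l)/(2 + y))²)
a(0, 10)*156 + 37 = ((-2 + 3*0 + 0*10)²/(2 + 10)²)*156 + 37 = ((-2 + 0 + 0)²/12²)*156 + 37 = ((1/144)*(-2)²)*156 + 37 = ((1/144)*4)*156 + 37 = (1/36)*156 + 37 = 13/3 + 37 = 124/3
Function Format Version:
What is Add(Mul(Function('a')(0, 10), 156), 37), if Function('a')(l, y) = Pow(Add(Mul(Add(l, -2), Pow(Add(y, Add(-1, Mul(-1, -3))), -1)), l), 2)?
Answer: Rational(124, 3) ≈ 41.333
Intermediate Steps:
Function('a')(l, y) = Pow(Add(l, Mul(Pow(Add(2, y), -1), Add(-2, l))), 2) (Function('a')(l, y) = Pow(Add(Mul(Add(-2, l), Pow(Add(y, Add(-1, 3)), -1)), l), 2) = Pow(Add(Mul(Add(-2, l), Pow(Add(y, 2), -1)), l), 2) = Pow(Add(Mul(Add(-2, l), Pow(Add(2, y), -1)), l), 2) = Pow(Add(Mul(Pow(Add(2, y), -1), Add(-2, l)), l), 2) = Pow(Add(l, Mul(Pow(Add(2, y), -1), Add(-2, l))), 2))
Add(Mul(Function('a')(0, 10), 156), 37) = Add(Mul(Mul(Pow(Add(2, 10), -2), Pow(Add(-2, Mul(3, 0), Mul(0, 10)), 2)), 156), 37) = Add(Mul(Mul(Pow(12, -2), Pow(Add(-2, 0, 0), 2)), 156), 37) = Add(Mul(Mul(Rational(1, 144), Pow(-2, 2)), 156), 37) = Add(Mul(Mul(Rational(1, 144), 4), 156), 37) = Add(Mul(Rational(1, 36), 156), 37) = Add(Rational(13, 3), 37) = Rational(124, 3)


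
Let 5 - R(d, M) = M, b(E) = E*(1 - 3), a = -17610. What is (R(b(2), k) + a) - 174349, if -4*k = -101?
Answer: -767917/4 ≈ -1.9198e+5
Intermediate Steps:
b(E) = -2*E (b(E) = E*(-2) = -2*E)
k = 101/4 (k = -¼*(-101) = 101/4 ≈ 25.250)
R(d, M) = 5 - M
(R(b(2), k) + a) - 174349 = ((5 - 1*101/4) - 17610) - 174349 = ((5 - 101/4) - 17610) - 174349 = (-81/4 - 17610) - 174349 = -70521/4 - 174349 = -767917/4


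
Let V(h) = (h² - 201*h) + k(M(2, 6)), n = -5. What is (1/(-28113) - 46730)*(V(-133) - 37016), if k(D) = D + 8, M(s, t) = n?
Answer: -9733355117819/28113 ≈ -3.4622e+8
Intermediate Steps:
M(s, t) = -5
k(D) = 8 + D
V(h) = 3 + h² - 201*h (V(h) = (h² - 201*h) + (8 - 5) = (h² - 201*h) + 3 = 3 + h² - 201*h)
(1/(-28113) - 46730)*(V(-133) - 37016) = (1/(-28113) - 46730)*((3 + (-133)² - 201*(-133)) - 37016) = (-1/28113 - 46730)*((3 + 17689 + 26733) - 37016) = -1313720491*(44425 - 37016)/28113 = -1313720491/28113*7409 = -9733355117819/28113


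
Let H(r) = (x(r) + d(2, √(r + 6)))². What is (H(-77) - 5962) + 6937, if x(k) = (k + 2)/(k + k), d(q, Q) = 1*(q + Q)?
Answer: 21585953/23716 + 383*I*√71/77 ≈ 910.19 + 41.912*I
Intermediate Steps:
d(q, Q) = Q + q (d(q, Q) = 1*(Q + q) = Q + q)
x(k) = (2 + k)/(2*k) (x(k) = (2 + k)/((2*k)) = (2 + k)*(1/(2*k)) = (2 + k)/(2*k))
H(r) = (2 + √(6 + r) + (2 + r)/(2*r))² (H(r) = ((2 + r)/(2*r) + (√(r + 6) + 2))² = ((2 + r)/(2*r) + (√(6 + r) + 2))² = ((2 + r)/(2*r) + (2 + √(6 + r)))² = (2 + √(6 + r) + (2 + r)/(2*r))²)
(H(-77) - 5962) + 6937 = ((¼)*(2 - 77 + 2*(-77)*(2 + √(6 - 77)))²/(-77)² - 5962) + 6937 = ((¼)*(1/5929)*(2 - 77 + 2*(-77)*(2 + √(-71)))² - 5962) + 6937 = ((¼)*(1/5929)*(2 - 77 + 2*(-77)*(2 + I*√71))² - 5962) + 6937 = ((¼)*(1/5929)*(2 - 77 + (-308 - 154*I*√71))² - 5962) + 6937 = ((¼)*(1/5929)*(-383 - 154*I*√71)² - 5962) + 6937 = ((-383 - 154*I*√71)²/23716 - 5962) + 6937 = (-5962 + (-383 - 154*I*√71)²/23716) + 6937 = 975 + (-383 - 154*I*√71)²/23716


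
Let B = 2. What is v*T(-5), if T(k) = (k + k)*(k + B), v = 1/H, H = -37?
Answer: -30/37 ≈ -0.81081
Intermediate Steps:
v = -1/37 (v = 1/(-37) = -1/37 ≈ -0.027027)
T(k) = 2*k*(2 + k) (T(k) = (k + k)*(k + 2) = (2*k)*(2 + k) = 2*k*(2 + k))
v*T(-5) = -2*(-5)*(2 - 5)/37 = -2*(-5)*(-3)/37 = -1/37*30 = -30/37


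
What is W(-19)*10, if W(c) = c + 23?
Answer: 40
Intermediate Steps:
W(c) = 23 + c
W(-19)*10 = (23 - 19)*10 = 4*10 = 40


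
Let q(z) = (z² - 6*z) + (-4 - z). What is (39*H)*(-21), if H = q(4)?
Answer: 13104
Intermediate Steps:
q(z) = -4 + z² - 7*z
H = -16 (H = -4 + 4² - 7*4 = -4 + 16 - 28 = -16)
(39*H)*(-21) = (39*(-16))*(-21) = -624*(-21) = 13104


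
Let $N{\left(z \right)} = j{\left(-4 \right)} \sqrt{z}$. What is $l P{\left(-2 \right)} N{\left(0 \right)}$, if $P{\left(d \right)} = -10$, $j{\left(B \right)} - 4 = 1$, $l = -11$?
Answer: $0$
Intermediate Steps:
$j{\left(B \right)} = 5$ ($j{\left(B \right)} = 4 + 1 = 5$)
$N{\left(z \right)} = 5 \sqrt{z}$
$l P{\left(-2 \right)} N{\left(0 \right)} = \left(-11\right) \left(-10\right) 5 \sqrt{0} = 110 \cdot 5 \cdot 0 = 110 \cdot 0 = 0$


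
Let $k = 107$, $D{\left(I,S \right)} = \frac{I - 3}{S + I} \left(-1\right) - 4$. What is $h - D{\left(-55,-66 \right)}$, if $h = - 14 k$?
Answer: $- \frac{180716}{121} \approx -1493.5$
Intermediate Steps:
$D{\left(I,S \right)} = -4 - \frac{-3 + I}{I + S}$ ($D{\left(I,S \right)} = \frac{-3 + I}{I + S} \left(-1\right) - 4 = - \frac{-3 + I}{I + S} - 4 = -4 - \frac{-3 + I}{I + S}$)
$h = -1498$ ($h = \left(-14\right) 107 = -1498$)
$h - D{\left(-55,-66 \right)} = -1498 - \frac{3 - -275 - -264}{-55 - 66} = -1498 - \frac{3 + 275 + 264}{-121} = -1498 - \left(- \frac{1}{121}\right) 542 = -1498 - - \frac{542}{121} = -1498 + \frac{542}{121} = - \frac{180716}{121}$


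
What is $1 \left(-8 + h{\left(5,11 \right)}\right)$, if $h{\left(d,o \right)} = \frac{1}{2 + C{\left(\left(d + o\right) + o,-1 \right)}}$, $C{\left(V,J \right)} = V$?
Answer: $- \frac{231}{29} \approx -7.9655$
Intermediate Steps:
$h{\left(d,o \right)} = \frac{1}{2 + d + 2 o}$ ($h{\left(d,o \right)} = \frac{1}{2 + \left(\left(d + o\right) + o\right)} = \frac{1}{2 + \left(d + 2 o\right)} = \frac{1}{2 + d + 2 o}$)
$1 \left(-8 + h{\left(5,11 \right)}\right) = 1 \left(-8 + \frac{1}{2 + 5 + 2 \cdot 11}\right) = 1 \left(-8 + \frac{1}{2 + 5 + 22}\right) = 1 \left(-8 + \frac{1}{29}\right) = 1 \left(- \frac{231}{29}\right) = - \frac{231}{29}$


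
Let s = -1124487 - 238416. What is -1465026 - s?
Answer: -102123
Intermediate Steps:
s = -1362903
-1465026 - s = -1465026 - 1*(-1362903) = -1465026 + 1362903 = -102123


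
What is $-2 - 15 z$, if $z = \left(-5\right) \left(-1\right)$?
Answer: $-77$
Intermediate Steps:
$z = 5$
$-2 - 15 z = -2 - 75 = -77$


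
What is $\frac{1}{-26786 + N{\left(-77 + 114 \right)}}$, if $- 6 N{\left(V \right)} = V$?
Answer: $- \frac{6}{160753} \approx -3.7324 \cdot 10^{-5}$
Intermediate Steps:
$N{\left(V \right)} = - \frac{V}{6}$
$\frac{1}{-26786 + N{\left(-77 + 114 \right)}} = \frac{1}{-26786 - \frac{-77 + 114}{6}} = \frac{1}{-26786 - \frac{37}{6}} = \frac{1}{- \frac{160753}{6}} = - \frac{6}{160753}$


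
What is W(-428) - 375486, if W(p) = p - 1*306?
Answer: -376220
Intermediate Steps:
W(p) = -306 + p (W(p) = p - 306 = -306 + p)
W(-428) - 375486 = (-306 - 428) - 375486 = -734 - 375486 = -376220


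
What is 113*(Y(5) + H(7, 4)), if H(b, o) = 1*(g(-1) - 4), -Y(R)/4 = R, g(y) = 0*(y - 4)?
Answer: -2712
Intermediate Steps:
g(y) = 0 (g(y) = 0*(-4 + y) = 0)
Y(R) = -4*R
H(b, o) = -4 (H(b, o) = 1*(0 - 4) = 1*(-4) = -4)
113*(Y(5) + H(7, 4)) = 113*(-4*5 - 4) = 113*(-20 - 4) = 113*(-24) = -2712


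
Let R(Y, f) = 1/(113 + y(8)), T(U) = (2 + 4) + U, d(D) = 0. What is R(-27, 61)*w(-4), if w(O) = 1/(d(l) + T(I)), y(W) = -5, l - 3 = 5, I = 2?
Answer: 1/864 ≈ 0.0011574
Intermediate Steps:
l = 8 (l = 3 + 5 = 8)
T(U) = 6 + U
R(Y, f) = 1/108 (R(Y, f) = 1/(113 - 5) = 1/108)
w(O) = ⅛ (w(O) = 1/(0 + (6 + 2)) = 1/(0 + 8) = 1/8 = ⅛)
R(-27, 61)*w(-4) = (1/108)*(⅛) = 1/864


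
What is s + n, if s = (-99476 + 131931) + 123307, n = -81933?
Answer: 73829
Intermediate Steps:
s = 155762 (s = 32455 + 123307 = 155762)
s + n = 155762 - 81933 = 73829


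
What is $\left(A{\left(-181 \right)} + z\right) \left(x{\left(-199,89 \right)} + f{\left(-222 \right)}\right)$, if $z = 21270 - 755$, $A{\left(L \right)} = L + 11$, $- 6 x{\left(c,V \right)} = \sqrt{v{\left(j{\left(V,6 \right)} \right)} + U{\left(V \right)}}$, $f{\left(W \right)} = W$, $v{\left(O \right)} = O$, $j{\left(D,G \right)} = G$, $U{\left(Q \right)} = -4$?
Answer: $-4516590 - \frac{20345 \sqrt{2}}{6} \approx -4.5214 \cdot 10^{6}$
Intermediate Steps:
$x{\left(c,V \right)} = - \frac{\sqrt{2}}{6}$ ($x{\left(c,V \right)} = - \frac{\sqrt{6 - 4}}{6} = - \frac{\sqrt{2}}{6}$)
$A{\left(L \right)} = 11 + L$
$z = 20515$ ($z = 21270 - 755 = 20515$)
$\left(A{\left(-181 \right)} + z\right) \left(x{\left(-199,89 \right)} + f{\left(-222 \right)}\right) = \left(\left(11 - 181\right) + 20515\right) \left(- \frac{\sqrt{2}}{6} - 222\right) = \left(-170 + 20515\right) \left(-222 - \frac{\sqrt{2}}{6}\right) = 20345 \left(-222 - \frac{\sqrt{2}}{6}\right) = -4516590 - \frac{20345 \sqrt{2}}{6}$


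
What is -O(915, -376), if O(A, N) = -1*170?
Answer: 170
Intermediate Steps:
O(A, N) = -170
-O(915, -376) = -1*(-170) = 170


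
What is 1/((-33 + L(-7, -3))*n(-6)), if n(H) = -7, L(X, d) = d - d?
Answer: 1/231 ≈ 0.0043290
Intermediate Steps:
L(X, d) = 0
1/((-33 + L(-7, -3))*n(-6)) = 1/((-33 + 0)*(-7)) = 1/(-33*(-7)) = 1/231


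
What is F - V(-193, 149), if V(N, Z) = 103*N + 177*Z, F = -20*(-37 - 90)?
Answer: -3954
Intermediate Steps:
F = 2540 (F = -20*(-127) = 2540)
F - V(-193, 149) = 2540 - (103*(-193) + 177*149) = 2540 - (-19879 + 26373) = 2540 - 1*6494 = 2540 - 6494 = -3954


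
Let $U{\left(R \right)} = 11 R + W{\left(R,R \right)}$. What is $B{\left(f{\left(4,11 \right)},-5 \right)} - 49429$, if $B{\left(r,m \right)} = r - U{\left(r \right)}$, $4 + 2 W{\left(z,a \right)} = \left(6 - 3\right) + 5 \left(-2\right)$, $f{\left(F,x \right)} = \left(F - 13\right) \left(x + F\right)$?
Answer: $- \frac{96147}{2} \approx -48074.0$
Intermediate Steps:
$f{\left(F,x \right)} = \left(-13 + F\right) \left(F + x\right)$
$W{\left(z,a \right)} = - \frac{11}{2}$ ($W{\left(z,a \right)} = -2 + \frac{\left(6 - 3\right) + 5 \left(-2\right)}{2} = -2 + \frac{3 - 10}{2} = -2 + \frac{1}{2} \left(-7\right) = -2 - \frac{7}{2} = - \frac{11}{2}$)
$U{\left(R \right)} = - \frac{11}{2} + 11 R$ ($U{\left(R \right)} = 11 R - \frac{11}{2} = - \frac{11}{2} + 11 R$)
$B{\left(r,m \right)} = \frac{11}{2} - 10 r$ ($B{\left(r,m \right)} = r - \left(- \frac{11}{2} + 11 r\right) = \frac{11}{2} - 10 r$)
$B{\left(f{\left(4,11 \right)},-5 \right)} - 49429 = \left(\frac{11}{2} - 10 \left(4^{2} - 52 - 143 + 4 \cdot 11\right)\right) - 49429 = \left(\frac{11}{2} - 10 \left(16 - 52 - 143 + 44\right)\right) - 49429 = \left(\frac{11}{2} - -1350\right) - 49429 = \left(\frac{11}{2} + 1350\right) - 49429 = \frac{2711}{2} - 49429 = - \frac{96147}{2}$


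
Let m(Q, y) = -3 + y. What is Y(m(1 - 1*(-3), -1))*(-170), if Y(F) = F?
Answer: 680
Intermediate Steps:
Y(m(1 - 1*(-3), -1))*(-170) = (-3 - 1)*(-170) = -4*(-170) = 680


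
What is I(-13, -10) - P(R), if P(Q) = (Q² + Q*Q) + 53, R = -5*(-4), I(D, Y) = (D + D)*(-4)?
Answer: -749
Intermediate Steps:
I(D, Y) = -8*D (I(D, Y) = (2*D)*(-4) = -8*D)
R = 20
P(Q) = 53 + 2*Q² (P(Q) = (Q² + Q²) + 53 = 2*Q² + 53 = 53 + 2*Q²)
I(-13, -10) - P(R) = -8*(-13) - (53 + 2*20²) = 104 - (53 + 2*400) = 104 - (53 + 800) = 104 - 1*853 = 104 - 853 = -749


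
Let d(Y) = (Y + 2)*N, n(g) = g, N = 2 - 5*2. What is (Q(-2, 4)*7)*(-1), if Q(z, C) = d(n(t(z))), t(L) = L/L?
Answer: 168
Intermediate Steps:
N = -8 (N = 2 - 10 = -8)
t(L) = 1
d(Y) = -16 - 8*Y (d(Y) = (Y + 2)*(-8) = (2 + Y)*(-8) = -16 - 8*Y)
Q(z, C) = -24 (Q(z, C) = -16 - 8*1 = -16 - 8 = -24)
(Q(-2, 4)*7)*(-1) = -24*7*(-1) = -168*(-1) = 168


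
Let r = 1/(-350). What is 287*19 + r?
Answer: 1908549/350 ≈ 5453.0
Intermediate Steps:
r = -1/350 ≈ -0.0028571
287*19 + r = 287*19 - 1/350 = 5453 - 1/350 = 1908549/350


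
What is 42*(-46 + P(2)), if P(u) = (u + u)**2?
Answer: -1260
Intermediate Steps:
P(u) = 4*u**2 (P(u) = (2*u)**2 = 4*u**2)
42*(-46 + P(2)) = 42*(-46 + 4*2**2) = 42*(-46 + 4*4) = 42*(-46 + 16) = 42*(-30) = -1260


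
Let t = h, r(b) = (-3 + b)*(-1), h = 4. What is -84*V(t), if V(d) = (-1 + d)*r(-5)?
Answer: -2016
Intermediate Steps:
r(b) = 3 - b
t = 4
V(d) = -8 + 8*d (V(d) = (-1 + d)*(3 - 1*(-5)) = (-1 + d)*(3 + 5) = (-1 + d)*8 = -8 + 8*d)
-84*V(t) = -84*(-8 + 8*4) = -84*(-8 + 32) = -84*24 = -2016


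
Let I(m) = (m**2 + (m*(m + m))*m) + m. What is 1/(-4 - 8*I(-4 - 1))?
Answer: 1/1836 ≈ 0.00054466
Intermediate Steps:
I(m) = m + m**2 + 2*m**3 (I(m) = (m**2 + (m*(2*m))*m) + m = (m**2 + (2*m**2)*m) + m = (m**2 + 2*m**3) + m = m + m**2 + 2*m**3)
1/(-4 - 8*I(-4 - 1)) = 1/(-4 - 8*(-4 - 1)*(1 + (-4 - 1) + 2*(-4 - 1)**2)) = 1/(-4 - (-40)*(1 - 5 + 2*(-5)**2)) = 1/(-4 - (-40)*(1 - 5 + 2*25)) = 1/(-4 - (-40)*(1 - 5 + 50)) = 1/(-4 - (-40)*46) = 1/(-4 - 8*(-230)) = 1/(-4 + 1840) = 1/1836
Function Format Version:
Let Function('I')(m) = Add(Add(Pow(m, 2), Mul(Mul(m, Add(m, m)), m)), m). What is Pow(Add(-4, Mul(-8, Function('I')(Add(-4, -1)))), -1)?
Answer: Rational(1, 1836) ≈ 0.00054466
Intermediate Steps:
Function('I')(m) = Add(m, Pow(m, 2), Mul(2, Pow(m, 3))) (Function('I')(m) = Add(Add(Pow(m, 2), Mul(Mul(m, Mul(2, m)), m)), m) = Add(Add(Pow(m, 2), Mul(Mul(2, Pow(m, 2)), m)), m) = Add(Add(Pow(m, 2), Mul(2, Pow(m, 3))), m) = Add(m, Pow(m, 2), Mul(2, Pow(m, 3))))
Pow(Add(-4, Mul(-8, Function('I')(Add(-4, -1)))), -1) = Pow(Add(-4, Mul(-8, Mul(Add(-4, -1), Add(1, Add(-4, -1), Mul(2, Pow(Add(-4, -1), 2)))))), -1) = Pow(Add(-4, Mul(-8, Mul(-5, Add(1, -5, Mul(2, Pow(-5, 2)))))), -1) = Pow(Add(-4, Mul(-8, Mul(-5, Add(1, -5, Mul(2, 25))))), -1) = Pow(Add(-4, Mul(-8, Mul(-5, Add(1, -5, 50)))), -1) = Pow(Add(-4, Mul(-8, Mul(-5, 46))), -1) = Pow(Add(-4, Mul(-8, -230)), -1) = Pow(Add(-4, 1840), -1) = Pow(1836, -1) = Rational(1, 1836)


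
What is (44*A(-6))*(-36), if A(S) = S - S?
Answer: 0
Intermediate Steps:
A(S) = 0
(44*A(-6))*(-36) = (44*0)*(-36) = 0*(-36) = 0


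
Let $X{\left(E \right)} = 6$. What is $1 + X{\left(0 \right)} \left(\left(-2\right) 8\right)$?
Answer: $-95$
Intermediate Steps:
$1 + X{\left(0 \right)} \left(\left(-2\right) 8\right) = 1 + 6 \left(\left(-2\right) 8\right) = 1 + 6 \left(-16\right) = 1 - 96 = -95$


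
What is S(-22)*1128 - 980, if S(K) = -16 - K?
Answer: 5788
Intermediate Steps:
S(-22)*1128 - 980 = (-16 - 1*(-22))*1128 - 980 = (-16 + 22)*1128 - 980 = 6*1128 - 980 = 6768 - 980 = 5788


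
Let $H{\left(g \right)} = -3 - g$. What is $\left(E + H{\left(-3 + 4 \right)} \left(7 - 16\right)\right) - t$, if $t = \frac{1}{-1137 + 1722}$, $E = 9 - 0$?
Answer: $\frac{26324}{585} \approx 44.998$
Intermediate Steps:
$E = 9$ ($E = 9 + 0 = 9$)
$t = \frac{1}{585} \approx 0.0017094$
$\left(E + H{\left(-3 + 4 \right)} \left(7 - 16\right)\right) - t = \left(9 + \left(-3 - \left(-3 + 4\right)\right) \left(7 - 16\right)\right) - \frac{1}{585} = \left(9 + \left(-3 - 1\right) \left(7 - 16\right)\right) - \frac{1}{585} = \left(9 + \left(-3 - 1\right) \left(-9\right)\right) - \frac{1}{585} = \left(9 - -36\right) - \frac{1}{585} = \left(9 + 36\right) - \frac{1}{585} = 45 - \frac{1}{585} = \frac{26324}{585}$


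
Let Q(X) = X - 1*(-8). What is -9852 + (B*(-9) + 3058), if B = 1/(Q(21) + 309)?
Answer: -2296381/338 ≈ -6794.0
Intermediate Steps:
Q(X) = 8 + X (Q(X) = X + 8 = 8 + X)
B = 1/338 (B = 1/((8 + 21) + 309) = 1/(29 + 309) = 1/338 ≈ 0.0029586)
-9852 + (B*(-9) + 3058) = -9852 + ((1/338)*(-9) + 3058) = -9852 + (-9/338 + 3058) = -9852 + 1033595/338 = -2296381/338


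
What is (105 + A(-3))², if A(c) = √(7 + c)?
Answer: 11449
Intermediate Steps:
(105 + A(-3))² = (105 + √(7 - 3))² = (105 + √4)² = (105 + 2)² = 107² = 11449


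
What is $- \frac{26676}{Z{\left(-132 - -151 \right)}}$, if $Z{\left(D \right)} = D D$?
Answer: $- \frac{1404}{19} \approx -73.895$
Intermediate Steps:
$Z{\left(D \right)} = D^{2}$
$- \frac{26676}{Z{\left(-132 - -151 \right)}} = - \frac{26676}{\left(-132 - -151\right)^{2}} = - \frac{26676}{\left(-132 + 151\right)^{2}} = - \frac{26676}{19^{2}} = - \frac{26676}{361} = \left(-26676\right) \frac{1}{361} = - \frac{1404}{19}$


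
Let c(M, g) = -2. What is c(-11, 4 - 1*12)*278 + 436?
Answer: -120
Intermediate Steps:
c(-11, 4 - 1*12)*278 + 436 = -2*278 + 436 = -556 + 436 = -120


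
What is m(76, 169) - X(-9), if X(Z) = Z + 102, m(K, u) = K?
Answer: -17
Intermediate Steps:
X(Z) = 102 + Z
m(76, 169) - X(-9) = 76 - (102 - 9) = 76 - 1*93 = 76 - 93 = -17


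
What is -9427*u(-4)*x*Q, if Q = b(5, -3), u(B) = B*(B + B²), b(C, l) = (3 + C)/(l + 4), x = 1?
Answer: 3619968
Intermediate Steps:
b(C, l) = (3 + C)/(4 + l)
Q = 8 (Q = (3 + 5)/(4 - 3) = 8/1 = 1*8 = 8)
-9427*u(-4)*x*Q = -9427*((-4)²*(1 - 4))*1*8 = -9427*(16*(-3))*1*8 = -9427*(-48*1)*8 = -(-452496)*8 = -9427*(-384) = 3619968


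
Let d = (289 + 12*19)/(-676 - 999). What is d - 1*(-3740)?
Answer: 6263983/1675 ≈ 3739.7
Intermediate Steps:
d = -517/1675 (d = (289 + 228)/(-1675) = 517*(-1/1675) = -517/1675 ≈ -0.30866)
d - 1*(-3740) = -517/1675 - 1*(-3740) = -517/1675 + 3740 = 6263983/1675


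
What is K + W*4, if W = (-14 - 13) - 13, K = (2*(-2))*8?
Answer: -192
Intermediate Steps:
K = -32 (K = -4*8 = -32)
W = -40 (W = -27 - 13 = -40)
K + W*4 = -32 - 40*4 = -32 - 160 = -192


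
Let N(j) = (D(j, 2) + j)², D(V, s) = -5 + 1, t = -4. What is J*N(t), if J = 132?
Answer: 8448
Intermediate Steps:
D(V, s) = -4
N(j) = (-4 + j)²
J*N(t) = 132*(-4 - 4)² = 132*(-8)² = 132*64 = 8448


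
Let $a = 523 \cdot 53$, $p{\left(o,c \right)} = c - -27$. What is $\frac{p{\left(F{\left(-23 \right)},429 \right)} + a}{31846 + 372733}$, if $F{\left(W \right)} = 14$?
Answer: $\frac{4025}{57797} \approx 0.06964$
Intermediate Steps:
$p{\left(o,c \right)} = 27 + c$ ($p{\left(o,c \right)} = c + 27 = 27 + c$)
$a = 27719$
$\frac{p{\left(F{\left(-23 \right)},429 \right)} + a}{31846 + 372733} = \frac{\left(27 + 429\right) + 27719}{31846 + 372733} = \frac{456 + 27719}{404579} = 28175 \cdot \frac{1}{404579} = \frac{4025}{57797}$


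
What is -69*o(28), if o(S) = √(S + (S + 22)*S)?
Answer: -138*√357 ≈ -2607.4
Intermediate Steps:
o(S) = √(S + S*(22 + S)) (o(S) = √(S + (22 + S)*S) = √(S + S*(22 + S)))
-69*o(28) = -69*2*√7*√(23 + 28) = -69*2*√357 = -138*√357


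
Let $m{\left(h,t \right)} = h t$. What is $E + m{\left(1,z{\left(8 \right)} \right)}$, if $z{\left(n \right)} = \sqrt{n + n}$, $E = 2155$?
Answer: $2159$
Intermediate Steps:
$z{\left(n \right)} = \sqrt{2} \sqrt{n}$ ($z{\left(n \right)} = \sqrt{2 n} = \sqrt{2} \sqrt{n}$)
$E + m{\left(1,z{\left(8 \right)} \right)} = 2155 + 1 \sqrt{2} \sqrt{8} = 2155 + 1 \sqrt{2} \cdot 2 \sqrt{2} = 2155 + 1 \cdot 4 = 2155 + 4 = 2159$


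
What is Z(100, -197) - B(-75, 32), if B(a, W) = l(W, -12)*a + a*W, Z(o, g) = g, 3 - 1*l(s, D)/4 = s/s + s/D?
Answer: 3603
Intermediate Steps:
l(s, D) = 8 - 4*s/D (l(s, D) = 12 - 4*(s/s + s/D) = 12 - 4*(1 + s/D) = 12 + (-4 - 4*s/D) = 8 - 4*s/D)
B(a, W) = W*a + a*(8 + W/3) (B(a, W) = (8 - 4*W/(-12))*a + a*W = (8 - 4*W*(-1/12))*a + W*a = (8 + W/3)*a + W*a = a*(8 + W/3) + W*a = W*a + a*(8 + W/3))
Z(100, -197) - B(-75, 32) = -197 - 4*(-75)*(6 + 32)/3 = -197 - 4*(-75)*38/3 = -197 - 1*(-3800) = -197 + 3800 = 3603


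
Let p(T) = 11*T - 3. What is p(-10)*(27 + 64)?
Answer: -10283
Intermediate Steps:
p(T) = -3 + 11*T
p(-10)*(27 + 64) = (-3 + 11*(-10))*(27 + 64) = (-3 - 110)*91 = -113*91 = -10283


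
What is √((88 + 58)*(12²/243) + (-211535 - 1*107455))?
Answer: 61*I*√6942/9 ≈ 564.72*I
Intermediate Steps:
√((88 + 58)*(12²/243) + (-211535 - 1*107455)) = √(146*(144*(1/243)) + (-211535 - 107455)) = √(146*(16/27) - 318990) = √(2336/27 - 318990) = √(-8610394/27) = 61*I*√6942/9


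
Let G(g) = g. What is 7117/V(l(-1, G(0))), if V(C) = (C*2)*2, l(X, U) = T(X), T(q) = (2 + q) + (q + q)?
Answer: -7117/4 ≈ -1779.3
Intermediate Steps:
T(q) = 2 + 3*q (T(q) = (2 + q) + 2*q = 2 + 3*q)
l(X, U) = 2 + 3*X
V(C) = 4*C (V(C) = (2*C)*2 = 4*C)
7117/V(l(-1, G(0))) = 7117/((4*(2 + 3*(-1)))) = 7117/((4*(2 - 3))) = 7117/((4*(-1))) = 7117/(-4) = 7117*(-¼) = -7117/4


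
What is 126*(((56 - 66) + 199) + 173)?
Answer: 45612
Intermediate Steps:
126*(((56 - 66) + 199) + 173) = 126*((-10 + 199) + 173) = 126*(189 + 173) = 126*362 = 45612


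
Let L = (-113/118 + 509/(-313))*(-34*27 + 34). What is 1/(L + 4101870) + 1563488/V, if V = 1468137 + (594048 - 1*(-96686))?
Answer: 118499005834697253/163623885284548832 ≈ 0.72422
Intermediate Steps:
L = 42180502/18467 (L = (-113*1/118 + 509*(-1/313))*(-918 + 34) = (-113/118 - 509/313)*(-884) = -95431/36934*(-884) = 42180502/18467 ≈ 2284.1)
V = 2158871 (V = 1468137 + (594048 + 96686) = 1468137 + 690734 = 2158871)
1/(L + 4101870) + 1563488/V = 1/(42180502/18467 + 4101870) + 1563488/2158871 = 1/(75791413792/18467) + 1563488*(1/2158871) = 18467/75791413792 + 1563488/2158871 = 118499005834697253/163623885284548832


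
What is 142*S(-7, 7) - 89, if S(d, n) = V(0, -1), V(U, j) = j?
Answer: -231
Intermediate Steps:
S(d, n) = -1
142*S(-7, 7) - 89 = 142*(-1) - 89 = -142 - 89 = -231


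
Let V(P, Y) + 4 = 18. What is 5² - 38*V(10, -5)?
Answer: -507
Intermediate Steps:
V(P, Y) = 14 (V(P, Y) = -4 + 18 = 14)
5² - 38*V(10, -5) = 5² - 38*14 = 25 - 532 = -507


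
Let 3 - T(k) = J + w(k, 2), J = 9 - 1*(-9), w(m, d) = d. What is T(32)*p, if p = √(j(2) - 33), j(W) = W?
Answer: -17*I*√31 ≈ -94.652*I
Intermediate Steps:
J = 18 (J = 9 + 9 = 18)
T(k) = -17 (T(k) = 3 - (18 + 2) = 3 - 1*20 = 3 - 20 = -17)
p = I*√31 (p = √(2 - 33) = √(-31) = I*√31 ≈ 5.5678*I)
T(32)*p = -17*I*√31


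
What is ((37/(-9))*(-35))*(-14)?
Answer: -18130/9 ≈ -2014.4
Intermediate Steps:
((37/(-9))*(-35))*(-14) = ((37*(-⅑))*(-35))*(-14) = -37/9*(-35)*(-14) = (1295/9)*(-14) = -18130/9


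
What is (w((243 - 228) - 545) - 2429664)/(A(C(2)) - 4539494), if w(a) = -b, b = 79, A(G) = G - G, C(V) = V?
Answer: 2429743/4539494 ≈ 0.53524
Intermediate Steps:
A(G) = 0
w(a) = -79 (w(a) = -1*79 = -79)
(w((243 - 228) - 545) - 2429664)/(A(C(2)) - 4539494) = (-79 - 2429664)/(0 - 4539494) = -2429743/(-4539494) = -2429743*(-1/4539494) = 2429743/4539494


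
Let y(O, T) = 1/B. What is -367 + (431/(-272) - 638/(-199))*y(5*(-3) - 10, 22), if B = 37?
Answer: -734916345/2002736 ≈ -366.96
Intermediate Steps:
y(O, T) = 1/37
-367 + (431/(-272) - 638/(-199))*y(5*(-3) - 10, 22) = -367 + (431/(-272) - 638/(-199))*(1/37) = -367 + (431*(-1/272) - 638*(-1/199))*(1/37) = -367 + (-431/272 + 638/199)*(1/37) = -367 + (87767/54128)*(1/37) = -367 + 87767/2002736 = -734916345/2002736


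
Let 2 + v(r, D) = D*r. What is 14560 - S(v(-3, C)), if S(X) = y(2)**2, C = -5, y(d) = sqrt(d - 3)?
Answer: 14561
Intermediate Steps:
y(d) = sqrt(-3 + d)
v(r, D) = -2 + D*r
S(X) = -1 (S(X) = (sqrt(-3 + 2))**2 = (sqrt(-1))**2 = I**2 = -1)
14560 - S(v(-3, C)) = 14560 - 1*(-1) = 14560 + 1 = 14561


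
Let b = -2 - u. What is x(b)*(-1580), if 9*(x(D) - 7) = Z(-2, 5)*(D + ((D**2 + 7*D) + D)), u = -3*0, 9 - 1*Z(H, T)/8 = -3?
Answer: 674660/3 ≈ 2.2489e+5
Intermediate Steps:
Z(H, T) = 96 (Z(H, T) = 72 - 8*(-3) = 72 + 24 = 96)
u = 0
b = -2 (b = -2 - 1*0 = -2 + 0 = -2)
x(D) = 7 + 96*D + 32*D**2/3 (x(D) = 7 + (96*(D + ((D**2 + 7*D) + D)))/9 = 7 + (96*(D + (D**2 + 8*D)))/9 = 7 + (96*(D**2 + 9*D))/9 = 7 + (96*D**2 + 864*D)/9 = 7 + (96*D + 32*D**2/3) = 7 + 96*D + 32*D**2/3)
x(b)*(-1580) = (7 + 96*(-2) + (32/3)*(-2)**2)*(-1580) = (7 - 192 + (32/3)*4)*(-1580) = (7 - 192 + 128/3)*(-1580) = -427/3*(-1580) = 674660/3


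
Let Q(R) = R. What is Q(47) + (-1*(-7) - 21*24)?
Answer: -450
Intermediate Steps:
Q(47) + (-1*(-7) - 21*24) = 47 + (-1*(-7) - 21*24) = 47 + (7 - 504) = 47 - 497 = -450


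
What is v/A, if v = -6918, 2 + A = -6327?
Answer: 6918/6329 ≈ 1.0931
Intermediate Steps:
A = -6329 (A = -2 - 6327 = -6329)
v/A = -6918/(-6329) = -6918*(-1/6329) = 6918/6329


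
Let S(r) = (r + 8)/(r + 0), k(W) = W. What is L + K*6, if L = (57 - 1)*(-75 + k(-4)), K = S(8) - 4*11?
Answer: -4676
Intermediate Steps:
S(r) = (8 + r)/r
K = -42 (K = (8 + 8)/8 - 4*11 = (⅛)*16 - 44 = 2 - 44 = -42)
L = -4424 (L = (57 - 1)*(-75 - 4) = 56*(-79) = -4424)
L + K*6 = -4424 - 42*6 = -4424 - 252 = -4676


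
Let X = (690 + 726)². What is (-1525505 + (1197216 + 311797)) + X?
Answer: 1988564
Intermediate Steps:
X = 2005056 (X = 1416² = 2005056)
(-1525505 + (1197216 + 311797)) + X = (-1525505 + (1197216 + 311797)) + 2005056 = (-1525505 + 1509013) + 2005056 = -16492 + 2005056 = 1988564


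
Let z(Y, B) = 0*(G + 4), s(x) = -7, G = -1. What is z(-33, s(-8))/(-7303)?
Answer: 0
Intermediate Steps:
z(Y, B) = 0 (z(Y, B) = 0*(-1 + 4) = 0*3 = 0)
z(-33, s(-8))/(-7303) = 0/(-7303) = 0*(-1/7303) = 0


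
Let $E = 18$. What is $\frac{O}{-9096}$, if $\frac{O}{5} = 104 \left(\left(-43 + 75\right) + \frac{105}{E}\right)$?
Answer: $- \frac{14755}{6822} \approx -2.1629$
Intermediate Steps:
$O = \frac{59020}{3}$ ($O = 5 \cdot 104 \left(\left(-43 + 75\right) + \frac{105}{18}\right) = 5 \cdot 104 \left(32 + 105 \cdot \frac{1}{18}\right) = 5 \cdot 104 \left(32 + \frac{35}{6}\right) = 5 \cdot 104 \cdot \frac{227}{6} = 5 \cdot \frac{11804}{3} = \frac{59020}{3} \approx 19673.0$)
$\frac{O}{-9096} = \frac{59020}{3 \left(-9096\right)} = \frac{59020}{3} \left(- \frac{1}{9096}\right) = - \frac{14755}{6822}$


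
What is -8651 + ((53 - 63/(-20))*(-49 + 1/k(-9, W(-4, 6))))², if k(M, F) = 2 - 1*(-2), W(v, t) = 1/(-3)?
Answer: 1915962553/256 ≈ 7.4842e+6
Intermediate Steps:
W(v, t) = -⅓
k(M, F) = 4 (k(M, F) = 2 + 2 = 4)
-8651 + ((53 - 63/(-20))*(-49 + 1/k(-9, W(-4, 6))))² = -8651 + ((53 - 63/(-20))*(-49 + 1/4))² = -8651 + ((53 - 63*(-1/20))*(-49 + ¼))² = -8651 + ((53 + 63/20)*(-195/4))² = -8651 + ((1123/20)*(-195/4))² = -8651 + (-43797/16)² = -8651 + 1918177209/256 = 1915962553/256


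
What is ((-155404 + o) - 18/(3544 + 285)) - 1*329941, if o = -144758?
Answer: -2412664405/3829 ≈ -6.3010e+5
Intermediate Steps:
((-155404 + o) - 18/(3544 + 285)) - 1*329941 = ((-155404 - 144758) - 18/(3544 + 285)) - 1*329941 = (-300162 - 18/3829) - 329941 = -1149320316/3829 - 329941 = -2412664405/3829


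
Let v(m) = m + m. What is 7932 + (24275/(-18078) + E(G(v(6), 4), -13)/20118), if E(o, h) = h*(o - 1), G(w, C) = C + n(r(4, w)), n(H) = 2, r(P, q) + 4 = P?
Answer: 80120137628/10102589 ≈ 7930.7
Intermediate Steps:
r(P, q) = -4 + P
v(m) = 2*m
G(w, C) = 2 + C (G(w, C) = C + 2 = 2 + C)
E(o, h) = h*(-1 + o)
7932 + (24275/(-18078) + E(G(v(6), 4), -13)/20118) = 7932 + (24275/(-18078) - 13*(-1 + (2 + 4))/20118) = 7932 + (24275*(-1/18078) - 13*(-1 + 6)*(1/20118)) = 7932 + (-24275/18078 - 13*5*(1/20118)) = 7932 + (-24275/18078 - 65*1/20118) = 7932 + (-24275/18078 - 65/20118) = 7932 - 13598320/10102589 = 80120137628/10102589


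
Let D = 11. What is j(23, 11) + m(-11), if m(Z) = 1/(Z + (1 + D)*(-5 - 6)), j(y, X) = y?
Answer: 3288/143 ≈ 22.993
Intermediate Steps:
m(Z) = 1/(-132 + Z) (m(Z) = 1/(Z + (1 + 11)*(-5 - 6)) = 1/(Z + 12*(-11)) = 1/(Z - 132) = 1/(-132 + Z))
j(23, 11) + m(-11) = 23 + 1/(-132 - 11) = 23 + 1/(-143) = 23 - 1/143 = 3288/143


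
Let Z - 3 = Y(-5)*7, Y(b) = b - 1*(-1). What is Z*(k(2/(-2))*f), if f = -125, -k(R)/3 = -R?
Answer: -9375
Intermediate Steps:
k(R) = 3*R (k(R) = -(-3)*R = 3*R)
Y(b) = 1 + b (Y(b) = b + 1 = 1 + b)
Z = -25 (Z = 3 + (1 - 5)*7 = 3 - 4*7 = 3 - 28 = -25)
Z*(k(2/(-2))*f) = -25*3*(2/(-2))*(-125) = -25*3*(2*(-½))*(-125) = -25*3*(-1)*(-125) = -(-75)*(-125) = -25*375 = -9375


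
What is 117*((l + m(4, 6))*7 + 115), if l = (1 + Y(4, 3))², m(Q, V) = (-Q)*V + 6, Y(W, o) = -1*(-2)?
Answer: 6084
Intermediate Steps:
Y(W, o) = 2
m(Q, V) = 6 - Q*V (m(Q, V) = -Q*V + 6 = 6 - Q*V)
l = 9 (l = (1 + 2)² = 3² = 9)
117*((l + m(4, 6))*7 + 115) = 117*((9 + (6 - 1*4*6))*7 + 115) = 117*((9 + (6 - 24))*7 + 115) = 117*((9 - 18)*7 + 115) = 117*(-9*7 + 115) = 117*(-63 + 115) = 117*52 = 6084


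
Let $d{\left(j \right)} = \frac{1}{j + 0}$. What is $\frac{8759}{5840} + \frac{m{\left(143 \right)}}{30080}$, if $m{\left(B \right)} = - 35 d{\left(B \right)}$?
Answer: $\frac{470951357}{314005120} \approx 1.4998$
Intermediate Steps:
$d{\left(j \right)} = \frac{1}{j}$
$m{\left(B \right)} = - \frac{35}{B}$
$\frac{8759}{5840} + \frac{m{\left(143 \right)}}{30080} = \frac{8759}{5840} + \frac{\left(-35\right) \frac{1}{143}}{30080} = 8759 \cdot \frac{1}{5840} + \left(-35\right) \frac{1}{143} \cdot \frac{1}{30080} = \frac{8759}{5840} - \frac{7}{860288} = \frac{470951357}{314005120}$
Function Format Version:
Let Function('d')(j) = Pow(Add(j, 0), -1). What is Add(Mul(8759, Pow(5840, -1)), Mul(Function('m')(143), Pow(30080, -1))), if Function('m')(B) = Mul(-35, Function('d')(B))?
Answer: Rational(470951357, 314005120) ≈ 1.4998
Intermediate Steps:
Function('d')(j) = Pow(j, -1)
Function('m')(B) = Mul(-35, Pow(B, -1))
Add(Mul(8759, Pow(5840, -1)), Mul(Function('m')(143), Pow(30080, -1))) = Add(Mul(8759, Pow(5840, -1)), Mul(Mul(-35, Pow(143, -1)), Pow(30080, -1))) = Add(Mul(8759, Rational(1, 5840)), Mul(Mul(-35, Rational(1, 143)), Rational(1, 30080))) = Add(Rational(8759, 5840), Mul(Rational(-35, 143), Rational(1, 30080))) = Add(Rational(8759, 5840), Rational(-7, 860288)) = Rational(470951357, 314005120)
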